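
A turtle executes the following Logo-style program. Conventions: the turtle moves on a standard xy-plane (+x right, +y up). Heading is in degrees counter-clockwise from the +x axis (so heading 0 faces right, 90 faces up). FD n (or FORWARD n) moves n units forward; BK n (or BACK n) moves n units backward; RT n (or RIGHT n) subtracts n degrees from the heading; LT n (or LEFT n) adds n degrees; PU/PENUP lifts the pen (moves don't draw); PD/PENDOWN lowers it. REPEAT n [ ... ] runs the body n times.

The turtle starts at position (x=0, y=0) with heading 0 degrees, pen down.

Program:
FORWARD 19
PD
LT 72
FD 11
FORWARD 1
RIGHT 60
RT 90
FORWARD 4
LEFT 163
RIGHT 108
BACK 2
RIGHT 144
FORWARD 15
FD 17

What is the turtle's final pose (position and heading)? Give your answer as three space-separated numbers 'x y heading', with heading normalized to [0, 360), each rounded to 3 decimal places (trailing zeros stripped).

Answer: -9.481 1.083 193

Derivation:
Executing turtle program step by step:
Start: pos=(0,0), heading=0, pen down
FD 19: (0,0) -> (19,0) [heading=0, draw]
PD: pen down
LT 72: heading 0 -> 72
FD 11: (19,0) -> (22.399,10.462) [heading=72, draw]
FD 1: (22.399,10.462) -> (22.708,11.413) [heading=72, draw]
RT 60: heading 72 -> 12
RT 90: heading 12 -> 282
FD 4: (22.708,11.413) -> (23.54,7.5) [heading=282, draw]
LT 163: heading 282 -> 85
RT 108: heading 85 -> 337
BK 2: (23.54,7.5) -> (21.699,8.282) [heading=337, draw]
RT 144: heading 337 -> 193
FD 15: (21.699,8.282) -> (7.083,4.907) [heading=193, draw]
FD 17: (7.083,4.907) -> (-9.481,1.083) [heading=193, draw]
Final: pos=(-9.481,1.083), heading=193, 7 segment(s) drawn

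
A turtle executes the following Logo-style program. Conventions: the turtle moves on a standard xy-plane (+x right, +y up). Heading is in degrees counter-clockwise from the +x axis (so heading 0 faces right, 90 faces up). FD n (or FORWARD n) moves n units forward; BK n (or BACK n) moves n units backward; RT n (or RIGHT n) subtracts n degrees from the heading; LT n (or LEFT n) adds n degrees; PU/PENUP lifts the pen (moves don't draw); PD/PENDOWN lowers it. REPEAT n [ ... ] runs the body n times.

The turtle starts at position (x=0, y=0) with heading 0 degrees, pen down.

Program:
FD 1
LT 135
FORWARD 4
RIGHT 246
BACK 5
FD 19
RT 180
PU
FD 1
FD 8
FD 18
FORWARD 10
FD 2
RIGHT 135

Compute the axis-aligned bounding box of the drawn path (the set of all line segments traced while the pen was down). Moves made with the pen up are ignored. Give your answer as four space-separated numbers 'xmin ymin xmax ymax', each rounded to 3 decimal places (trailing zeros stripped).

Executing turtle program step by step:
Start: pos=(0,0), heading=0, pen down
FD 1: (0,0) -> (1,0) [heading=0, draw]
LT 135: heading 0 -> 135
FD 4: (1,0) -> (-1.828,2.828) [heading=135, draw]
RT 246: heading 135 -> 249
BK 5: (-1.828,2.828) -> (-0.037,7.496) [heading=249, draw]
FD 19: (-0.037,7.496) -> (-6.846,-10.242) [heading=249, draw]
RT 180: heading 249 -> 69
PU: pen up
FD 1: (-6.846,-10.242) -> (-6.487,-9.308) [heading=69, move]
FD 8: (-6.487,-9.308) -> (-3.62,-1.839) [heading=69, move]
FD 18: (-3.62,-1.839) -> (2.83,14.965) [heading=69, move]
FD 10: (2.83,14.965) -> (6.414,24.301) [heading=69, move]
FD 2: (6.414,24.301) -> (7.131,26.168) [heading=69, move]
RT 135: heading 69 -> 294
Final: pos=(7.131,26.168), heading=294, 4 segment(s) drawn

Segment endpoints: x in {-6.846, -1.828, -0.037, 0, 1}, y in {-10.242, 0, 2.828, 7.496}
xmin=-6.846, ymin=-10.242, xmax=1, ymax=7.496

Answer: -6.846 -10.242 1 7.496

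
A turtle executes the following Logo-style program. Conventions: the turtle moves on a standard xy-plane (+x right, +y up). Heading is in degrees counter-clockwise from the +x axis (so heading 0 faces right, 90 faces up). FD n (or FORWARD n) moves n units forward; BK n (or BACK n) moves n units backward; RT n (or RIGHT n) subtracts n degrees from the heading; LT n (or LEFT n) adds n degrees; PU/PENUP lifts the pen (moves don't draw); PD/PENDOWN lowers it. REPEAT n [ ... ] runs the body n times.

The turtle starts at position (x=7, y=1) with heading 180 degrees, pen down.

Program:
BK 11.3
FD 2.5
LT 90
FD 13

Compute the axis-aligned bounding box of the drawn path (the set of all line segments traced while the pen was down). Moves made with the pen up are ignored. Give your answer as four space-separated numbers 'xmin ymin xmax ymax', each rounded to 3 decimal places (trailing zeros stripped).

Answer: 7 -12 18.3 1

Derivation:
Executing turtle program step by step:
Start: pos=(7,1), heading=180, pen down
BK 11.3: (7,1) -> (18.3,1) [heading=180, draw]
FD 2.5: (18.3,1) -> (15.8,1) [heading=180, draw]
LT 90: heading 180 -> 270
FD 13: (15.8,1) -> (15.8,-12) [heading=270, draw]
Final: pos=(15.8,-12), heading=270, 3 segment(s) drawn

Segment endpoints: x in {7, 15.8, 15.8, 18.3}, y in {-12, 1, 1, 1}
xmin=7, ymin=-12, xmax=18.3, ymax=1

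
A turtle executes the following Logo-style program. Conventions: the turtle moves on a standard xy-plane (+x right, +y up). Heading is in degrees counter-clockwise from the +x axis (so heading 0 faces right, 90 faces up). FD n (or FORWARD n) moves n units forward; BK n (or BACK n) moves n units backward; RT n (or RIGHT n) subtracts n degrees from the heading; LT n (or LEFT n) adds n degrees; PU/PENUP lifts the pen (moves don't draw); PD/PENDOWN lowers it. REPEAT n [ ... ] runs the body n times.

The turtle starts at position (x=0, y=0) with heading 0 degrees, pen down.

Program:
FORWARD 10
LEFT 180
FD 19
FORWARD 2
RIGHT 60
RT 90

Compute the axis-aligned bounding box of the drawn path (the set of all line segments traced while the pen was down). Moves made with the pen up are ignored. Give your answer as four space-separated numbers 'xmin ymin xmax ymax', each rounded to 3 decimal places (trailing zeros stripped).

Executing turtle program step by step:
Start: pos=(0,0), heading=0, pen down
FD 10: (0,0) -> (10,0) [heading=0, draw]
LT 180: heading 0 -> 180
FD 19: (10,0) -> (-9,0) [heading=180, draw]
FD 2: (-9,0) -> (-11,0) [heading=180, draw]
RT 60: heading 180 -> 120
RT 90: heading 120 -> 30
Final: pos=(-11,0), heading=30, 3 segment(s) drawn

Segment endpoints: x in {-11, -9, 0, 10}, y in {0, 0, 0}
xmin=-11, ymin=0, xmax=10, ymax=0

Answer: -11 0 10 0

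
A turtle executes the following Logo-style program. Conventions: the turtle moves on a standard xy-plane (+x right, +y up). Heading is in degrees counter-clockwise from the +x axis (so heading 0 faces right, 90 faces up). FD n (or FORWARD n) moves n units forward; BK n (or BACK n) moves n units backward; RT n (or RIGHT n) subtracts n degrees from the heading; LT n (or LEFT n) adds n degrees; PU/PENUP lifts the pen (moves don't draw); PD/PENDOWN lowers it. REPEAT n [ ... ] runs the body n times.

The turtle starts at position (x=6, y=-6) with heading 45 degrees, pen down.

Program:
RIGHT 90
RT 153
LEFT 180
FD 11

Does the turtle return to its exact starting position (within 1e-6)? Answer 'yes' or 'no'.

Answer: no

Derivation:
Executing turtle program step by step:
Start: pos=(6,-6), heading=45, pen down
RT 90: heading 45 -> 315
RT 153: heading 315 -> 162
LT 180: heading 162 -> 342
FD 11: (6,-6) -> (16.462,-9.399) [heading=342, draw]
Final: pos=(16.462,-9.399), heading=342, 1 segment(s) drawn

Start position: (6, -6)
Final position: (16.462, -9.399)
Distance = 11; >= 1e-6 -> NOT closed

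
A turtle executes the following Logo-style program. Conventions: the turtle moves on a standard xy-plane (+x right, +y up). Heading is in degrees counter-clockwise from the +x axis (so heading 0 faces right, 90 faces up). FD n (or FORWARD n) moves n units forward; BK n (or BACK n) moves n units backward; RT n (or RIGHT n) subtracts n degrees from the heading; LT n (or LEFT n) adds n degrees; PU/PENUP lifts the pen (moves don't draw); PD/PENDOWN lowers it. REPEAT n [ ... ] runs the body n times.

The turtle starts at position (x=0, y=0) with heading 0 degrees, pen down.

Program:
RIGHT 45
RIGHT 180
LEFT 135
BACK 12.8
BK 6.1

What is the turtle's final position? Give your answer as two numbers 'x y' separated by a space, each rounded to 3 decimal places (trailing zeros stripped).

Executing turtle program step by step:
Start: pos=(0,0), heading=0, pen down
RT 45: heading 0 -> 315
RT 180: heading 315 -> 135
LT 135: heading 135 -> 270
BK 12.8: (0,0) -> (0,12.8) [heading=270, draw]
BK 6.1: (0,12.8) -> (0,18.9) [heading=270, draw]
Final: pos=(0,18.9), heading=270, 2 segment(s) drawn

Answer: 0 18.9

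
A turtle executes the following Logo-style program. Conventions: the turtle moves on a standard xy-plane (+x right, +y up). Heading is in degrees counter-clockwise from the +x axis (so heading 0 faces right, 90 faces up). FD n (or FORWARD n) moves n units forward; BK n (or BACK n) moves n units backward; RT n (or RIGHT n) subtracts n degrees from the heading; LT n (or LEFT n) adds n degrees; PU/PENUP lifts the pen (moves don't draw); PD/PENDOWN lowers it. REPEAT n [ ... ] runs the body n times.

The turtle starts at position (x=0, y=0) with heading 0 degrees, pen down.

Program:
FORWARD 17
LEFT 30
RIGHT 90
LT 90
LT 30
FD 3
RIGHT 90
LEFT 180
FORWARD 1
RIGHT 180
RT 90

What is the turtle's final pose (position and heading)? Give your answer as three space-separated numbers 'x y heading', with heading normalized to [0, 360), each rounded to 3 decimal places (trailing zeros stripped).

Answer: 17.634 3.098 240

Derivation:
Executing turtle program step by step:
Start: pos=(0,0), heading=0, pen down
FD 17: (0,0) -> (17,0) [heading=0, draw]
LT 30: heading 0 -> 30
RT 90: heading 30 -> 300
LT 90: heading 300 -> 30
LT 30: heading 30 -> 60
FD 3: (17,0) -> (18.5,2.598) [heading=60, draw]
RT 90: heading 60 -> 330
LT 180: heading 330 -> 150
FD 1: (18.5,2.598) -> (17.634,3.098) [heading=150, draw]
RT 180: heading 150 -> 330
RT 90: heading 330 -> 240
Final: pos=(17.634,3.098), heading=240, 3 segment(s) drawn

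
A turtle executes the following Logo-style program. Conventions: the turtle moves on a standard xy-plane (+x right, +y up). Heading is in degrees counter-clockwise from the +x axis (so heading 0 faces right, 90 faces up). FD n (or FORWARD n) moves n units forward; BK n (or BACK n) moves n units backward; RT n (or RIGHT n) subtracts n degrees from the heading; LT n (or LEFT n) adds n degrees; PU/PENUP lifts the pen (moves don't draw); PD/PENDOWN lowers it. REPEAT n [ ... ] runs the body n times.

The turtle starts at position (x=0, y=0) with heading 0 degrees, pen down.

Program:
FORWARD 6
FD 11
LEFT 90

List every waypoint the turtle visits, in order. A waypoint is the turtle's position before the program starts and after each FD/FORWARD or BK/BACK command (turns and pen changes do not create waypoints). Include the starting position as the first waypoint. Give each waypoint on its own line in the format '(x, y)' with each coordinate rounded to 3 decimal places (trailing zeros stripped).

Executing turtle program step by step:
Start: pos=(0,0), heading=0, pen down
FD 6: (0,0) -> (6,0) [heading=0, draw]
FD 11: (6,0) -> (17,0) [heading=0, draw]
LT 90: heading 0 -> 90
Final: pos=(17,0), heading=90, 2 segment(s) drawn
Waypoints (3 total):
(0, 0)
(6, 0)
(17, 0)

Answer: (0, 0)
(6, 0)
(17, 0)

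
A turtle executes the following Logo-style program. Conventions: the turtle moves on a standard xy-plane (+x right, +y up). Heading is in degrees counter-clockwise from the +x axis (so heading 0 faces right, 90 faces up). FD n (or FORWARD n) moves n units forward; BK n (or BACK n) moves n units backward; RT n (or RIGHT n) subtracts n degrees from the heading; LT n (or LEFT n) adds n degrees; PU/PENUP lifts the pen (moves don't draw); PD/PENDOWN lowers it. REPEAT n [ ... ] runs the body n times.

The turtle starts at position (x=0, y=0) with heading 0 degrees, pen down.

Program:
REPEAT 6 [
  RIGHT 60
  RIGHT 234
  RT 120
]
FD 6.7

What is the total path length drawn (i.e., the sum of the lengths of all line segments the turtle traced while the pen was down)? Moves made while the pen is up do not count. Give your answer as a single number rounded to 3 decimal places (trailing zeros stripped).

Answer: 6.7

Derivation:
Executing turtle program step by step:
Start: pos=(0,0), heading=0, pen down
REPEAT 6 [
  -- iteration 1/6 --
  RT 60: heading 0 -> 300
  RT 234: heading 300 -> 66
  RT 120: heading 66 -> 306
  -- iteration 2/6 --
  RT 60: heading 306 -> 246
  RT 234: heading 246 -> 12
  RT 120: heading 12 -> 252
  -- iteration 3/6 --
  RT 60: heading 252 -> 192
  RT 234: heading 192 -> 318
  RT 120: heading 318 -> 198
  -- iteration 4/6 --
  RT 60: heading 198 -> 138
  RT 234: heading 138 -> 264
  RT 120: heading 264 -> 144
  -- iteration 5/6 --
  RT 60: heading 144 -> 84
  RT 234: heading 84 -> 210
  RT 120: heading 210 -> 90
  -- iteration 6/6 --
  RT 60: heading 90 -> 30
  RT 234: heading 30 -> 156
  RT 120: heading 156 -> 36
]
FD 6.7: (0,0) -> (5.42,3.938) [heading=36, draw]
Final: pos=(5.42,3.938), heading=36, 1 segment(s) drawn

Segment lengths:
  seg 1: (0,0) -> (5.42,3.938), length = 6.7
Total = 6.7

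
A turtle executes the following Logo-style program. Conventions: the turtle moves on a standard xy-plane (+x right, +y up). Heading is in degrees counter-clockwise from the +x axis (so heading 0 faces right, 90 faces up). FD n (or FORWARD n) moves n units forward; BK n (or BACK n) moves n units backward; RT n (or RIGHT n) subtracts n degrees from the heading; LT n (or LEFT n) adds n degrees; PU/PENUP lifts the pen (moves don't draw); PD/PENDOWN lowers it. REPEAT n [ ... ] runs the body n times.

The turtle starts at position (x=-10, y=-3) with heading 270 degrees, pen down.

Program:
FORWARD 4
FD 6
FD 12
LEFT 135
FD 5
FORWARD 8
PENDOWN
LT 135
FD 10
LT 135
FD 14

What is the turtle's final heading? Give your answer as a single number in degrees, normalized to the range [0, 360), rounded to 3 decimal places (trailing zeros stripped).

Executing turtle program step by step:
Start: pos=(-10,-3), heading=270, pen down
FD 4: (-10,-3) -> (-10,-7) [heading=270, draw]
FD 6: (-10,-7) -> (-10,-13) [heading=270, draw]
FD 12: (-10,-13) -> (-10,-25) [heading=270, draw]
LT 135: heading 270 -> 45
FD 5: (-10,-25) -> (-6.464,-21.464) [heading=45, draw]
FD 8: (-6.464,-21.464) -> (-0.808,-15.808) [heading=45, draw]
PD: pen down
LT 135: heading 45 -> 180
FD 10: (-0.808,-15.808) -> (-10.808,-15.808) [heading=180, draw]
LT 135: heading 180 -> 315
FD 14: (-10.808,-15.808) -> (-0.908,-25.707) [heading=315, draw]
Final: pos=(-0.908,-25.707), heading=315, 7 segment(s) drawn

Answer: 315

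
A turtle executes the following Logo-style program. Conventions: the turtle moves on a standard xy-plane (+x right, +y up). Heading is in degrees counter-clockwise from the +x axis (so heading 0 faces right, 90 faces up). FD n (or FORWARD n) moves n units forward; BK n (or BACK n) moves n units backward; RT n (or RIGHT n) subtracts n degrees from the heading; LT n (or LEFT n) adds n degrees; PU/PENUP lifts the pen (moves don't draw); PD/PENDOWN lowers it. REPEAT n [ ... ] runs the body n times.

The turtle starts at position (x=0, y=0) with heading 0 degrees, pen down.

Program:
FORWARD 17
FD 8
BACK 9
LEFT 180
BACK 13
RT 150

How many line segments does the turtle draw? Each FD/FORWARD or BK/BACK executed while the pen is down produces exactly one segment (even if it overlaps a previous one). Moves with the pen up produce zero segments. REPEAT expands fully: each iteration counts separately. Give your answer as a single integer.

Answer: 4

Derivation:
Executing turtle program step by step:
Start: pos=(0,0), heading=0, pen down
FD 17: (0,0) -> (17,0) [heading=0, draw]
FD 8: (17,0) -> (25,0) [heading=0, draw]
BK 9: (25,0) -> (16,0) [heading=0, draw]
LT 180: heading 0 -> 180
BK 13: (16,0) -> (29,0) [heading=180, draw]
RT 150: heading 180 -> 30
Final: pos=(29,0), heading=30, 4 segment(s) drawn
Segments drawn: 4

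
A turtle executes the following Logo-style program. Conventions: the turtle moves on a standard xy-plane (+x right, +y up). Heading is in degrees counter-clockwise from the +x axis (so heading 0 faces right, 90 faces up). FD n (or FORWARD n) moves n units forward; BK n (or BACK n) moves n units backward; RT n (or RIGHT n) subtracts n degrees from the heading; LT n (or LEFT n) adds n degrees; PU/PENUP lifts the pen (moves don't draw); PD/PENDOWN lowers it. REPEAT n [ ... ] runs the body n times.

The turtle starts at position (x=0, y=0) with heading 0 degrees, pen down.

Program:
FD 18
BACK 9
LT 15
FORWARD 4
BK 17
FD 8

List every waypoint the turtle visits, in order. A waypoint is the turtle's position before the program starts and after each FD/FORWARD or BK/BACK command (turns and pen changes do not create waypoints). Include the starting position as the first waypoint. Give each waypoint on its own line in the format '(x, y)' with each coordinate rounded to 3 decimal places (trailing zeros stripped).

Answer: (0, 0)
(18, 0)
(9, 0)
(12.864, 1.035)
(-3.557, -3.365)
(4.17, -1.294)

Derivation:
Executing turtle program step by step:
Start: pos=(0,0), heading=0, pen down
FD 18: (0,0) -> (18,0) [heading=0, draw]
BK 9: (18,0) -> (9,0) [heading=0, draw]
LT 15: heading 0 -> 15
FD 4: (9,0) -> (12.864,1.035) [heading=15, draw]
BK 17: (12.864,1.035) -> (-3.557,-3.365) [heading=15, draw]
FD 8: (-3.557,-3.365) -> (4.17,-1.294) [heading=15, draw]
Final: pos=(4.17,-1.294), heading=15, 5 segment(s) drawn
Waypoints (6 total):
(0, 0)
(18, 0)
(9, 0)
(12.864, 1.035)
(-3.557, -3.365)
(4.17, -1.294)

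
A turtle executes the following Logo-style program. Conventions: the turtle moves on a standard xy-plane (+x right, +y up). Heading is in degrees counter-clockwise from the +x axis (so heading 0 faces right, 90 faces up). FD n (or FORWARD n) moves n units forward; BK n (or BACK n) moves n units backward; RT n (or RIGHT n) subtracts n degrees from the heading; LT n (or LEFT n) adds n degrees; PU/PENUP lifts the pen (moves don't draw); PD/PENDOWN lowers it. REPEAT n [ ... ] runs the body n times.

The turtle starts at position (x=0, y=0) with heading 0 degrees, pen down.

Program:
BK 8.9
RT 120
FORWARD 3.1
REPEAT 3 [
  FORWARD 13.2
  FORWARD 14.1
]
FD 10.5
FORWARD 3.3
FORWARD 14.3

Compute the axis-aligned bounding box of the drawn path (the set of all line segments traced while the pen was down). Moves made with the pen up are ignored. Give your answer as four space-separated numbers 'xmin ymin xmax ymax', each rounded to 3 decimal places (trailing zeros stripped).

Executing turtle program step by step:
Start: pos=(0,0), heading=0, pen down
BK 8.9: (0,0) -> (-8.9,0) [heading=0, draw]
RT 120: heading 0 -> 240
FD 3.1: (-8.9,0) -> (-10.45,-2.685) [heading=240, draw]
REPEAT 3 [
  -- iteration 1/3 --
  FD 13.2: (-10.45,-2.685) -> (-17.05,-14.116) [heading=240, draw]
  FD 14.1: (-17.05,-14.116) -> (-24.1,-26.327) [heading=240, draw]
  -- iteration 2/3 --
  FD 13.2: (-24.1,-26.327) -> (-30.7,-37.759) [heading=240, draw]
  FD 14.1: (-30.7,-37.759) -> (-37.75,-49.97) [heading=240, draw]
  -- iteration 3/3 --
  FD 13.2: (-37.75,-49.97) -> (-44.35,-61.401) [heading=240, draw]
  FD 14.1: (-44.35,-61.401) -> (-51.4,-73.612) [heading=240, draw]
]
FD 10.5: (-51.4,-73.612) -> (-56.65,-82.705) [heading=240, draw]
FD 3.3: (-56.65,-82.705) -> (-58.3,-85.563) [heading=240, draw]
FD 14.3: (-58.3,-85.563) -> (-65.45,-97.947) [heading=240, draw]
Final: pos=(-65.45,-97.947), heading=240, 11 segment(s) drawn

Segment endpoints: x in {-65.45, -58.3, -56.65, -51.4, -44.35, -37.75, -30.7, -24.1, -17.05, -10.45, -8.9, 0}, y in {-97.947, -85.563, -82.705, -73.612, -61.401, -49.97, -37.759, -26.327, -14.116, -2.685, 0}
xmin=-65.45, ymin=-97.947, xmax=0, ymax=0

Answer: -65.45 -97.947 0 0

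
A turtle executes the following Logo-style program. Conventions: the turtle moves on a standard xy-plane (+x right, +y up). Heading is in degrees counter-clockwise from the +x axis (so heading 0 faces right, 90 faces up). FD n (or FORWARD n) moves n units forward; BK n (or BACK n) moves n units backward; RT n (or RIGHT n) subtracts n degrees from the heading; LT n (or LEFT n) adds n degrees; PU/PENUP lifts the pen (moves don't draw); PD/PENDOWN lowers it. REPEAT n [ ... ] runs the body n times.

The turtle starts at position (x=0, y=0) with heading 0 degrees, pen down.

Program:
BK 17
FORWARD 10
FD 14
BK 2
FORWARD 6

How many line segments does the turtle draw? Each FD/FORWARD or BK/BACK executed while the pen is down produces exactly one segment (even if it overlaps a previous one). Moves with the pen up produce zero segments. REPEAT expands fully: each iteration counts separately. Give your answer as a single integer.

Executing turtle program step by step:
Start: pos=(0,0), heading=0, pen down
BK 17: (0,0) -> (-17,0) [heading=0, draw]
FD 10: (-17,0) -> (-7,0) [heading=0, draw]
FD 14: (-7,0) -> (7,0) [heading=0, draw]
BK 2: (7,0) -> (5,0) [heading=0, draw]
FD 6: (5,0) -> (11,0) [heading=0, draw]
Final: pos=(11,0), heading=0, 5 segment(s) drawn
Segments drawn: 5

Answer: 5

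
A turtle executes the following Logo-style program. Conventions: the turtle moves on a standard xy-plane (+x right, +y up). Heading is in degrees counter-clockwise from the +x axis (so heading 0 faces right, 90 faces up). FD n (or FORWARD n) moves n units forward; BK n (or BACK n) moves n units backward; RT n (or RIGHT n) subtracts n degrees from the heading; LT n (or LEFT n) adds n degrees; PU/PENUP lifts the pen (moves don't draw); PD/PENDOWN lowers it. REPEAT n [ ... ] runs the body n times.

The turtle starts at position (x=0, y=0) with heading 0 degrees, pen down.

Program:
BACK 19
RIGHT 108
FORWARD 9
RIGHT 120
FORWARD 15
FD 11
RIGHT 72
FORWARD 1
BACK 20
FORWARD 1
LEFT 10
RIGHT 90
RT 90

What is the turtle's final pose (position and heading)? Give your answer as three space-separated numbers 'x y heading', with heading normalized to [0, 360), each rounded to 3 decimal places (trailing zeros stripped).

Answer: -48.179 -4.826 250

Derivation:
Executing turtle program step by step:
Start: pos=(0,0), heading=0, pen down
BK 19: (0,0) -> (-19,0) [heading=0, draw]
RT 108: heading 0 -> 252
FD 9: (-19,0) -> (-21.781,-8.56) [heading=252, draw]
RT 120: heading 252 -> 132
FD 15: (-21.781,-8.56) -> (-31.818,2.588) [heading=132, draw]
FD 11: (-31.818,2.588) -> (-39.179,10.762) [heading=132, draw]
RT 72: heading 132 -> 60
FD 1: (-39.179,10.762) -> (-38.679,11.628) [heading=60, draw]
BK 20: (-38.679,11.628) -> (-48.679,-5.692) [heading=60, draw]
FD 1: (-48.679,-5.692) -> (-48.179,-4.826) [heading=60, draw]
LT 10: heading 60 -> 70
RT 90: heading 70 -> 340
RT 90: heading 340 -> 250
Final: pos=(-48.179,-4.826), heading=250, 7 segment(s) drawn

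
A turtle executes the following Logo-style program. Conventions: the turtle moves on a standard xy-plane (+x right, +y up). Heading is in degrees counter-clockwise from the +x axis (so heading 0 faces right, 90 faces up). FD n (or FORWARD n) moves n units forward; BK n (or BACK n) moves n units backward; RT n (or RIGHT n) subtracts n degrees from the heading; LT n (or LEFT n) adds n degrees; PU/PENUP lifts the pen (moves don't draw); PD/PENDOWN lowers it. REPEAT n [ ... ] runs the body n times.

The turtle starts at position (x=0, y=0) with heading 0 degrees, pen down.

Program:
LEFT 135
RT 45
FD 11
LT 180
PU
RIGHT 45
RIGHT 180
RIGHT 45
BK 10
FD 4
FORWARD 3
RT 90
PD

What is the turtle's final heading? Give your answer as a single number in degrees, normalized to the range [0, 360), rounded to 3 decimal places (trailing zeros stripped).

Answer: 270

Derivation:
Executing turtle program step by step:
Start: pos=(0,0), heading=0, pen down
LT 135: heading 0 -> 135
RT 45: heading 135 -> 90
FD 11: (0,0) -> (0,11) [heading=90, draw]
LT 180: heading 90 -> 270
PU: pen up
RT 45: heading 270 -> 225
RT 180: heading 225 -> 45
RT 45: heading 45 -> 0
BK 10: (0,11) -> (-10,11) [heading=0, move]
FD 4: (-10,11) -> (-6,11) [heading=0, move]
FD 3: (-6,11) -> (-3,11) [heading=0, move]
RT 90: heading 0 -> 270
PD: pen down
Final: pos=(-3,11), heading=270, 1 segment(s) drawn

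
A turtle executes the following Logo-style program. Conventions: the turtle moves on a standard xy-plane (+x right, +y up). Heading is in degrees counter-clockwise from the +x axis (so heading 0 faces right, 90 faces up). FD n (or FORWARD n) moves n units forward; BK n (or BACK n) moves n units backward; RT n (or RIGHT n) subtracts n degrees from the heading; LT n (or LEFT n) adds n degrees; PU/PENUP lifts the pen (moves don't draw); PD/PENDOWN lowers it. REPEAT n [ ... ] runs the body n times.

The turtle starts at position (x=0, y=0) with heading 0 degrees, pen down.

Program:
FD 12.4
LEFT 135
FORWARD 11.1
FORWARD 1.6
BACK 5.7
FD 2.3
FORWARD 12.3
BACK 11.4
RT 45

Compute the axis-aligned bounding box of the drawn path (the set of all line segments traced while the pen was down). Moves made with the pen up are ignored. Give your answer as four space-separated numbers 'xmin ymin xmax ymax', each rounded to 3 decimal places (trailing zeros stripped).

Answer: -2.874 0 12.4 15.274

Derivation:
Executing turtle program step by step:
Start: pos=(0,0), heading=0, pen down
FD 12.4: (0,0) -> (12.4,0) [heading=0, draw]
LT 135: heading 0 -> 135
FD 11.1: (12.4,0) -> (4.551,7.849) [heading=135, draw]
FD 1.6: (4.551,7.849) -> (3.42,8.98) [heading=135, draw]
BK 5.7: (3.42,8.98) -> (7.45,4.95) [heading=135, draw]
FD 2.3: (7.45,4.95) -> (5.824,6.576) [heading=135, draw]
FD 12.3: (5.824,6.576) -> (-2.874,15.274) [heading=135, draw]
BK 11.4: (-2.874,15.274) -> (5.188,7.212) [heading=135, draw]
RT 45: heading 135 -> 90
Final: pos=(5.188,7.212), heading=90, 7 segment(s) drawn

Segment endpoints: x in {-2.874, 0, 3.42, 4.551, 5.188, 5.824, 7.45, 12.4}, y in {0, 4.95, 6.576, 7.212, 7.849, 8.98, 15.274}
xmin=-2.874, ymin=0, xmax=12.4, ymax=15.274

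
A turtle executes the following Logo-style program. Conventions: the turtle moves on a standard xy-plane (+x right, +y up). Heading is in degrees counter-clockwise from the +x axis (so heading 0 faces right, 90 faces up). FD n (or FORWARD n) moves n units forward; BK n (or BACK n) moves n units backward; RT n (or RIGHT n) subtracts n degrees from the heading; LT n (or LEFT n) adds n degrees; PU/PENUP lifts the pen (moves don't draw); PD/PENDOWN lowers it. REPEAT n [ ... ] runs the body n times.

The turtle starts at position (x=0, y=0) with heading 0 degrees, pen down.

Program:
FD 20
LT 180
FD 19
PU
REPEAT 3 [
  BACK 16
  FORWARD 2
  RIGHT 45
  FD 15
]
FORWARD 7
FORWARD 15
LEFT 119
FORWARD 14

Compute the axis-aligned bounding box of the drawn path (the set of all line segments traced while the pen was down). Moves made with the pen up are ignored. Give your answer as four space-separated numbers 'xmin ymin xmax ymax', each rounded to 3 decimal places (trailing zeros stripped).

Executing turtle program step by step:
Start: pos=(0,0), heading=0, pen down
FD 20: (0,0) -> (20,0) [heading=0, draw]
LT 180: heading 0 -> 180
FD 19: (20,0) -> (1,0) [heading=180, draw]
PU: pen up
REPEAT 3 [
  -- iteration 1/3 --
  BK 16: (1,0) -> (17,0) [heading=180, move]
  FD 2: (17,0) -> (15,0) [heading=180, move]
  RT 45: heading 180 -> 135
  FD 15: (15,0) -> (4.393,10.607) [heading=135, move]
  -- iteration 2/3 --
  BK 16: (4.393,10.607) -> (15.707,-0.707) [heading=135, move]
  FD 2: (15.707,-0.707) -> (14.293,0.707) [heading=135, move]
  RT 45: heading 135 -> 90
  FD 15: (14.293,0.707) -> (14.293,15.707) [heading=90, move]
  -- iteration 3/3 --
  BK 16: (14.293,15.707) -> (14.293,-0.293) [heading=90, move]
  FD 2: (14.293,-0.293) -> (14.293,1.707) [heading=90, move]
  RT 45: heading 90 -> 45
  FD 15: (14.293,1.707) -> (24.899,12.314) [heading=45, move]
]
FD 7: (24.899,12.314) -> (29.849,17.263) [heading=45, move]
FD 15: (29.849,17.263) -> (40.456,27.87) [heading=45, move]
LT 119: heading 45 -> 164
FD 14: (40.456,27.87) -> (26.998,31.729) [heading=164, move]
Final: pos=(26.998,31.729), heading=164, 2 segment(s) drawn

Segment endpoints: x in {0, 1, 20}, y in {0, 0}
xmin=0, ymin=0, xmax=20, ymax=0

Answer: 0 0 20 0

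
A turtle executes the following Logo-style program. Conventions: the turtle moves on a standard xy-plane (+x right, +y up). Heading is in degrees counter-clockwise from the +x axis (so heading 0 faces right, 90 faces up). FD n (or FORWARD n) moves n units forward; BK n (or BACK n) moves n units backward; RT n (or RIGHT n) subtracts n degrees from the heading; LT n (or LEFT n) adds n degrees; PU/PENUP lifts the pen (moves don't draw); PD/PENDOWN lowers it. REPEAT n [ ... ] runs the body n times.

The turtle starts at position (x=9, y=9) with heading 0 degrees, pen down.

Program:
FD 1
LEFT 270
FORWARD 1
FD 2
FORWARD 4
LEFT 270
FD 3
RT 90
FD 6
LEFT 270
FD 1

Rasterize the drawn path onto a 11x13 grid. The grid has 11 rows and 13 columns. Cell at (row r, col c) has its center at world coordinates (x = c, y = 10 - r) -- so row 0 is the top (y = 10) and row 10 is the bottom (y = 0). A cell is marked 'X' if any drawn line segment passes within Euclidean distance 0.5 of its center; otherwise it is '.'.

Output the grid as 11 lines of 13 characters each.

Answer: .............
.........XX..
.......XX.X..
.......X..X..
.......X..X..
.......X..X..
.......X..X..
.......X..X..
.......XXXX..
.............
.............

Derivation:
Segment 0: (9,9) -> (10,9)
Segment 1: (10,9) -> (10,8)
Segment 2: (10,8) -> (10,6)
Segment 3: (10,6) -> (10,2)
Segment 4: (10,2) -> (7,2)
Segment 5: (7,2) -> (7,8)
Segment 6: (7,8) -> (8,8)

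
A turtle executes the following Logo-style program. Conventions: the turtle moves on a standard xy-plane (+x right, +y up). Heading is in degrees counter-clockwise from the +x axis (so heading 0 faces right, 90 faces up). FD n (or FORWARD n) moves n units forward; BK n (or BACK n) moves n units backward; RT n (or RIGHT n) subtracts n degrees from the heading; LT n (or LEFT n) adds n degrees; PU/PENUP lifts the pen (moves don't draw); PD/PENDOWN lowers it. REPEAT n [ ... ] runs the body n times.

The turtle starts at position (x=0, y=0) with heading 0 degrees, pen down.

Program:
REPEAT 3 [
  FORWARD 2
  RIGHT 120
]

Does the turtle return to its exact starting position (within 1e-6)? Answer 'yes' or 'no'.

Answer: yes

Derivation:
Executing turtle program step by step:
Start: pos=(0,0), heading=0, pen down
REPEAT 3 [
  -- iteration 1/3 --
  FD 2: (0,0) -> (2,0) [heading=0, draw]
  RT 120: heading 0 -> 240
  -- iteration 2/3 --
  FD 2: (2,0) -> (1,-1.732) [heading=240, draw]
  RT 120: heading 240 -> 120
  -- iteration 3/3 --
  FD 2: (1,-1.732) -> (0,0) [heading=120, draw]
  RT 120: heading 120 -> 0
]
Final: pos=(0,0), heading=0, 3 segment(s) drawn

Start position: (0, 0)
Final position: (0, 0)
Distance = 0; < 1e-6 -> CLOSED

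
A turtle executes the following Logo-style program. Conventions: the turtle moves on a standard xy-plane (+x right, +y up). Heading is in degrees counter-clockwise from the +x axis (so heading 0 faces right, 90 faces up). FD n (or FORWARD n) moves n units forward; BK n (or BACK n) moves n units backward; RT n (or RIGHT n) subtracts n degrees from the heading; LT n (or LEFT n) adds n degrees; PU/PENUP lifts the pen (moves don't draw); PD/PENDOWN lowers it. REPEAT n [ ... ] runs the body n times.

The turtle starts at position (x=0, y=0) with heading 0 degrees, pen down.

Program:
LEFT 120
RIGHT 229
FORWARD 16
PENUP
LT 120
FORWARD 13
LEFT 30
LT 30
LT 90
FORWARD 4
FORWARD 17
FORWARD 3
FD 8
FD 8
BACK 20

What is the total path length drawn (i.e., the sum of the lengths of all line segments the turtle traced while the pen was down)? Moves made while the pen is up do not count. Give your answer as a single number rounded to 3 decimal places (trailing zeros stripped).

Answer: 16

Derivation:
Executing turtle program step by step:
Start: pos=(0,0), heading=0, pen down
LT 120: heading 0 -> 120
RT 229: heading 120 -> 251
FD 16: (0,0) -> (-5.209,-15.128) [heading=251, draw]
PU: pen up
LT 120: heading 251 -> 11
FD 13: (-5.209,-15.128) -> (7.552,-12.648) [heading=11, move]
LT 30: heading 11 -> 41
LT 30: heading 41 -> 71
LT 90: heading 71 -> 161
FD 4: (7.552,-12.648) -> (3.77,-11.346) [heading=161, move]
FD 17: (3.77,-11.346) -> (-12.304,-5.811) [heading=161, move]
FD 3: (-12.304,-5.811) -> (-15.14,-4.834) [heading=161, move]
FD 8: (-15.14,-4.834) -> (-22.705,-2.23) [heading=161, move]
FD 8: (-22.705,-2.23) -> (-30.269,0.375) [heading=161, move]
BK 20: (-30.269,0.375) -> (-11.358,-6.136) [heading=161, move]
Final: pos=(-11.358,-6.136), heading=161, 1 segment(s) drawn

Segment lengths:
  seg 1: (0,0) -> (-5.209,-15.128), length = 16
Total = 16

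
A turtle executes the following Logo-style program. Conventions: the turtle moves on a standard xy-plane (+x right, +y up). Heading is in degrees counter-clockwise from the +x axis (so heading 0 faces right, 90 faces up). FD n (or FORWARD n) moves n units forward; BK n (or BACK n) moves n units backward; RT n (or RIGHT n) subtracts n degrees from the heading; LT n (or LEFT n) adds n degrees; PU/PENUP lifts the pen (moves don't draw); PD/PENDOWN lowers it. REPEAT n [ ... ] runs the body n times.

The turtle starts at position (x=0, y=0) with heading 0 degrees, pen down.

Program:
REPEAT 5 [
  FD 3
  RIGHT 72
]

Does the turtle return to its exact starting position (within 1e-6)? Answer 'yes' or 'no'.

Answer: yes

Derivation:
Executing turtle program step by step:
Start: pos=(0,0), heading=0, pen down
REPEAT 5 [
  -- iteration 1/5 --
  FD 3: (0,0) -> (3,0) [heading=0, draw]
  RT 72: heading 0 -> 288
  -- iteration 2/5 --
  FD 3: (3,0) -> (3.927,-2.853) [heading=288, draw]
  RT 72: heading 288 -> 216
  -- iteration 3/5 --
  FD 3: (3.927,-2.853) -> (1.5,-4.617) [heading=216, draw]
  RT 72: heading 216 -> 144
  -- iteration 4/5 --
  FD 3: (1.5,-4.617) -> (-0.927,-2.853) [heading=144, draw]
  RT 72: heading 144 -> 72
  -- iteration 5/5 --
  FD 3: (-0.927,-2.853) -> (0,0) [heading=72, draw]
  RT 72: heading 72 -> 0
]
Final: pos=(0,0), heading=0, 5 segment(s) drawn

Start position: (0, 0)
Final position: (0, 0)
Distance = 0; < 1e-6 -> CLOSED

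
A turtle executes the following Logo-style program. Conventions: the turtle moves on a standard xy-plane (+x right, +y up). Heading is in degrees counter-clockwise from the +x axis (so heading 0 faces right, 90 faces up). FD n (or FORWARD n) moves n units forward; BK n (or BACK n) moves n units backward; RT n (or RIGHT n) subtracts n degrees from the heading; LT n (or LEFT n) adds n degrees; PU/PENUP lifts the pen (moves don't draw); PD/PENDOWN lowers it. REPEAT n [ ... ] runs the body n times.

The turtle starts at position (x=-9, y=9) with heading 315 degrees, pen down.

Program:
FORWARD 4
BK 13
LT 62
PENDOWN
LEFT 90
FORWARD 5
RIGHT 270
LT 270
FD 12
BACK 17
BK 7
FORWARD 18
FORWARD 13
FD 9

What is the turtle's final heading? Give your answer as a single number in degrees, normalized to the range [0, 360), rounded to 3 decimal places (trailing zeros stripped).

Executing turtle program step by step:
Start: pos=(-9,9), heading=315, pen down
FD 4: (-9,9) -> (-6.172,6.172) [heading=315, draw]
BK 13: (-6.172,6.172) -> (-15.364,15.364) [heading=315, draw]
LT 62: heading 315 -> 17
PD: pen down
LT 90: heading 17 -> 107
FD 5: (-15.364,15.364) -> (-16.826,20.145) [heading=107, draw]
RT 270: heading 107 -> 197
LT 270: heading 197 -> 107
FD 12: (-16.826,20.145) -> (-20.334,31.621) [heading=107, draw]
BK 17: (-20.334,31.621) -> (-15.364,15.364) [heading=107, draw]
BK 7: (-15.364,15.364) -> (-13.317,8.67) [heading=107, draw]
FD 18: (-13.317,8.67) -> (-18.58,25.883) [heading=107, draw]
FD 13: (-18.58,25.883) -> (-22.381,38.315) [heading=107, draw]
FD 9: (-22.381,38.315) -> (-25.012,46.922) [heading=107, draw]
Final: pos=(-25.012,46.922), heading=107, 9 segment(s) drawn

Answer: 107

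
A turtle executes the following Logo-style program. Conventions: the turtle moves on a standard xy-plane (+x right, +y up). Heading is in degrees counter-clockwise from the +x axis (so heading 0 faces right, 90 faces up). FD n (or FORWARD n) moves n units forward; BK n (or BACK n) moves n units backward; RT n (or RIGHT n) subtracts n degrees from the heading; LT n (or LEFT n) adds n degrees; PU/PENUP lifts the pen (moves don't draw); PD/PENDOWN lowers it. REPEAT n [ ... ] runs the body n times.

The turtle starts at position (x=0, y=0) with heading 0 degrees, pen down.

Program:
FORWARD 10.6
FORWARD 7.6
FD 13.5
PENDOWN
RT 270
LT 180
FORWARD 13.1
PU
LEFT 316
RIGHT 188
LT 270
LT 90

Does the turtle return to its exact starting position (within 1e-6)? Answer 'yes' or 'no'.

Executing turtle program step by step:
Start: pos=(0,0), heading=0, pen down
FD 10.6: (0,0) -> (10.6,0) [heading=0, draw]
FD 7.6: (10.6,0) -> (18.2,0) [heading=0, draw]
FD 13.5: (18.2,0) -> (31.7,0) [heading=0, draw]
PD: pen down
RT 270: heading 0 -> 90
LT 180: heading 90 -> 270
FD 13.1: (31.7,0) -> (31.7,-13.1) [heading=270, draw]
PU: pen up
LT 316: heading 270 -> 226
RT 188: heading 226 -> 38
LT 270: heading 38 -> 308
LT 90: heading 308 -> 38
Final: pos=(31.7,-13.1), heading=38, 4 segment(s) drawn

Start position: (0, 0)
Final position: (31.7, -13.1)
Distance = 34.3; >= 1e-6 -> NOT closed

Answer: no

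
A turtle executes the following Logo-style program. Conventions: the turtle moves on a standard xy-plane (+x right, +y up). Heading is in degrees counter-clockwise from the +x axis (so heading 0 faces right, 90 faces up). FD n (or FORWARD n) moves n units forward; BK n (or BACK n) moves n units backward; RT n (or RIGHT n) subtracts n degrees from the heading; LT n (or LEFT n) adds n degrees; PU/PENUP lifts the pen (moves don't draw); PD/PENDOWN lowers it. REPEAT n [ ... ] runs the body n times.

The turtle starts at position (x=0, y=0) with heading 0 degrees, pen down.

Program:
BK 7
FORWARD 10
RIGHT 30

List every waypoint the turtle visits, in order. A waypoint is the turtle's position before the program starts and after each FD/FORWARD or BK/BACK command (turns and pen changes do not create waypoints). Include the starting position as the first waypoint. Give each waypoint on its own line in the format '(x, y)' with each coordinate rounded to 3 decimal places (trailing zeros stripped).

Executing turtle program step by step:
Start: pos=(0,0), heading=0, pen down
BK 7: (0,0) -> (-7,0) [heading=0, draw]
FD 10: (-7,0) -> (3,0) [heading=0, draw]
RT 30: heading 0 -> 330
Final: pos=(3,0), heading=330, 2 segment(s) drawn
Waypoints (3 total):
(0, 0)
(-7, 0)
(3, 0)

Answer: (0, 0)
(-7, 0)
(3, 0)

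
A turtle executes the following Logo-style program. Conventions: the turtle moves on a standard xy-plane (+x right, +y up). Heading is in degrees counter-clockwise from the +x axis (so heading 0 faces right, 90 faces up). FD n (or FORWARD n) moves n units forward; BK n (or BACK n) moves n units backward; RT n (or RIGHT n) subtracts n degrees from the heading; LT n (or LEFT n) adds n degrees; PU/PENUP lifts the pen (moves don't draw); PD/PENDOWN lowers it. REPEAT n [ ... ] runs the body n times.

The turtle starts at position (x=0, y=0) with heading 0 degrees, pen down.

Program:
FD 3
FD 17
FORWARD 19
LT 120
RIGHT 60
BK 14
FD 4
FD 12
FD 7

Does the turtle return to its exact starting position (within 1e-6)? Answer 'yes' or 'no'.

Answer: no

Derivation:
Executing turtle program step by step:
Start: pos=(0,0), heading=0, pen down
FD 3: (0,0) -> (3,0) [heading=0, draw]
FD 17: (3,0) -> (20,0) [heading=0, draw]
FD 19: (20,0) -> (39,0) [heading=0, draw]
LT 120: heading 0 -> 120
RT 60: heading 120 -> 60
BK 14: (39,0) -> (32,-12.124) [heading=60, draw]
FD 4: (32,-12.124) -> (34,-8.66) [heading=60, draw]
FD 12: (34,-8.66) -> (40,1.732) [heading=60, draw]
FD 7: (40,1.732) -> (43.5,7.794) [heading=60, draw]
Final: pos=(43.5,7.794), heading=60, 7 segment(s) drawn

Start position: (0, 0)
Final position: (43.5, 7.794)
Distance = 44.193; >= 1e-6 -> NOT closed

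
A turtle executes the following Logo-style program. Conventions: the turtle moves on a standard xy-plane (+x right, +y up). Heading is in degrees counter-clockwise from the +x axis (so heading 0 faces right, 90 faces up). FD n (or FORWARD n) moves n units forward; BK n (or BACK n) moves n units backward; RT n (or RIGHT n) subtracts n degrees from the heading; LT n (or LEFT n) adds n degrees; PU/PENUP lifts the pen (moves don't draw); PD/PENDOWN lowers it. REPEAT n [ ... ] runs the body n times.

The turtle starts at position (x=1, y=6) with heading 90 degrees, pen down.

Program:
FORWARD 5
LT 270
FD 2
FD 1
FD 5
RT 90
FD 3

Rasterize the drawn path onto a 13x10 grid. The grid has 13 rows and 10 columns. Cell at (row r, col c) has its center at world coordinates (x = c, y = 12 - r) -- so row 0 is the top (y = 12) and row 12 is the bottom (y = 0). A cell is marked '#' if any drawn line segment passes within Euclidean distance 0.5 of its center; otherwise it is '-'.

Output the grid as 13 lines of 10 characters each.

Segment 0: (1,6) -> (1,11)
Segment 1: (1,11) -> (3,11)
Segment 2: (3,11) -> (4,11)
Segment 3: (4,11) -> (9,11)
Segment 4: (9,11) -> (9,8)

Answer: ----------
-#########
-#-------#
-#-------#
-#-------#
-#--------
-#--------
----------
----------
----------
----------
----------
----------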